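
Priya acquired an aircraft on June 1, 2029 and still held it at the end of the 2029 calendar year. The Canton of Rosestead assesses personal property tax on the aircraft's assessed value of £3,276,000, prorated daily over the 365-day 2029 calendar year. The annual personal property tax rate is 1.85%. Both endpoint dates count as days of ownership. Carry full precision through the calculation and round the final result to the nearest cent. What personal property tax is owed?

£35,533.38

Days held (June 1 – December 31, 2029): 214 out of 365
Tax = £3,276,000 × 1.85% × 214/365 = £35,533.3808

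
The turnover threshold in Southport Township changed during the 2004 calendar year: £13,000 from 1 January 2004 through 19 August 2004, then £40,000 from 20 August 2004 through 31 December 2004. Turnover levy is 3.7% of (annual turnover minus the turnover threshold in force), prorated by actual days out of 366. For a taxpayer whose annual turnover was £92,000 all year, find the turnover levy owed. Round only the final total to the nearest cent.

£2,557.25

1 January – 19 August 2004: 232 days, exemption £13,000 → (£92,000 − £13,000) × 3.7% × 232/366 = £1,852.8306
20 August – 31 December 2004: 134 days, exemption £40,000 → (£92,000 − £40,000) × 3.7% × 134/366 = £704.4153
Total = £2,557.2459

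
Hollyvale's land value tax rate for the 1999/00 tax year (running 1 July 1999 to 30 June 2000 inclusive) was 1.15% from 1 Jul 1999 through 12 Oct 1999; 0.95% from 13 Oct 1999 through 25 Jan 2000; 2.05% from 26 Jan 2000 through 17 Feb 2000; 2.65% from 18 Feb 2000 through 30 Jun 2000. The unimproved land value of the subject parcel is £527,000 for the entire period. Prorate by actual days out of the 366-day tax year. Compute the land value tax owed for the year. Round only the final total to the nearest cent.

1 Jul – 12 Oct 1999: 104 days at 1.15% → £527,000 × 1.15% × 104/366 = £1,722.1093
13 Oct 1999 – 25 Jan 2000: 105 days at 0.95% → £527,000 × 0.95% × 105/366 = £1,436.2910
26 Jan – 17 Feb 2000: 23 days at 2.05% → £527,000 × 2.05% × 23/366 = £678.9085
18 Feb – 30 Jun 2000: 134 days at 2.65% → £527,000 × 2.65% × 134/366 = £5,113.0519
Total = £8,950.3607

£8,950.36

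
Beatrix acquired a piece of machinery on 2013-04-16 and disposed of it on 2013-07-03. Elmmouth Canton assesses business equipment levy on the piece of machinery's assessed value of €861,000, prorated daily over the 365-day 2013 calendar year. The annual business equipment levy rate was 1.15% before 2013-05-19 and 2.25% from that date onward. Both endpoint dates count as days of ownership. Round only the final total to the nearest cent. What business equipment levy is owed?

€3,336.67

2013-04-16 to 2013-05-18: 33 days at 1.15% → €861,000 × 1.15% × 33/365 = €895.2041
2013-05-19 to 2013-07-03: 46 days at 2.25% → €861,000 × 2.25% × 46/365 = €2,441.4658
Total = €3,336.6699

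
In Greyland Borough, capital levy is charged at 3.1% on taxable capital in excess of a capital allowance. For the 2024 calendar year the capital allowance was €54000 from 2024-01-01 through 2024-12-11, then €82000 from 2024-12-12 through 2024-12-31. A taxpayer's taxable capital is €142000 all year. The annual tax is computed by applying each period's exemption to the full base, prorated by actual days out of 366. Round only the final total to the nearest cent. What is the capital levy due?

2024-01-01 to 2024-12-11: 346 days, exemption €54000 → (€142000 − €54000) × 3.1% × 346/366 = €2578.9290
2024-12-12 to 2024-12-31: 20 days, exemption €82000 → (€142000 − €82000) × 3.1% × 20/366 = €101.6393
Total = €2680.5683

€2680.57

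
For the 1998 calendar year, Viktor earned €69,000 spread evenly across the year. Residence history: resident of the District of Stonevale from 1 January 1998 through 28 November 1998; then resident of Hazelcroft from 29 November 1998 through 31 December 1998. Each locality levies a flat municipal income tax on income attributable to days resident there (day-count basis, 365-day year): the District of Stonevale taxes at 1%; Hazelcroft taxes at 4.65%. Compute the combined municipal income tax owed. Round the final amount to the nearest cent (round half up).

The District of Stonevale, 1 January – 28 November 1998: 332 days → €69,000 × 1% × 332/365 = €627.6164
Hazelcroft, 29 November – 31 December 1998: 33 days → €69,000 × 4.65% × 33/365 = €290.0836
Total = €917.7000

€917.70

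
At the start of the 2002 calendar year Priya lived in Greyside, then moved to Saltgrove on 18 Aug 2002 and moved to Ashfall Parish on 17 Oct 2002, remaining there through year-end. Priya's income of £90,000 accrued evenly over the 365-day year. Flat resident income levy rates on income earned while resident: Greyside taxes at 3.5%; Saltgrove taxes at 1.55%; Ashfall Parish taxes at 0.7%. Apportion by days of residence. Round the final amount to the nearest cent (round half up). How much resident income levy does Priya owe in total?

Greyside, 1 Jan – 17 Aug 2002: 229 days → £90,000 × 3.5% × 229/365 = £1,976.3014
Saltgrove, 18 Aug – 16 Oct 2002: 60 days → £90,000 × 1.55% × 60/365 = £229.3151
Ashfall Parish, 17 Oct – 31 Dec 2002: 76 days → £90,000 × 0.7% × 76/365 = £131.1781
Total = £2,336.7945

£2,336.79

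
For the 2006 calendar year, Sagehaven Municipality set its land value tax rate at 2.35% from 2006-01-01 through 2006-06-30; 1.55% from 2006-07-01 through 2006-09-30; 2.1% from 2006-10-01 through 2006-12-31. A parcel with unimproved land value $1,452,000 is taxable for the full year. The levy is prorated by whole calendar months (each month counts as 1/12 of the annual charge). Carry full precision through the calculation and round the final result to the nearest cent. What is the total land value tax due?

2006-01-01 to 2006-06-30: 6 months at 2.35% → $1,452,000 × 2.35% × 6/12 = $17,061.0000
2006-07-01 to 2006-09-30: 3 months at 1.55% → $1,452,000 × 1.55% × 3/12 = $5,626.5000
2006-10-01 to 2006-12-31: 3 months at 2.1% → $1,452,000 × 2.1% × 3/12 = $7,623.0000
Total = $30,310.5000

$30,310.50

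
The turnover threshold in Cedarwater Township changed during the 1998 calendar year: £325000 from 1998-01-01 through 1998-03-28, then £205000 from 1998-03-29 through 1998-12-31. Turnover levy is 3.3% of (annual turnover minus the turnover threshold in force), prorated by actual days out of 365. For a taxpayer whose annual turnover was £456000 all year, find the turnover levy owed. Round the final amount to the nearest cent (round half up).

1998-01-01 to 1998-03-28: 87 days, exemption £325000 → (£456000 − £325000) × 3.3% × 87/365 = £1030.4137
1998-03-29 to 1998-12-31: 278 days, exemption £205000 → (£456000 − £205000) × 3.3% × 278/365 = £6308.6959
Total = £7339.1096

£7339.11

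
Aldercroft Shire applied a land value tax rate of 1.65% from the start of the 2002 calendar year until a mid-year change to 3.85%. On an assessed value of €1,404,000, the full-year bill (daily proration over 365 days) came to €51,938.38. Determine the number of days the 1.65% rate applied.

Let d = days at the first rate; then 365 − d days at the second rate.
€1,404,000 × [1.65%·d + 3.85%·(365−d)] / 365 = €51,938.38
Solving gives d = 25, so the new rate took effect on 26 Jan 2002.

25 days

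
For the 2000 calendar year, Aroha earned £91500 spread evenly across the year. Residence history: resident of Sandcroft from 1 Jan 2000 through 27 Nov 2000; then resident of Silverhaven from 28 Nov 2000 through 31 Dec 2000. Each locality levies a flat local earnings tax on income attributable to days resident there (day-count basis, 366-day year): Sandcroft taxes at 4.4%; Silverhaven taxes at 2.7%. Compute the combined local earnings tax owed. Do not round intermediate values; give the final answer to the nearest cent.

£3881.50

Sandcroft, 1 Jan – 27 Nov 2000: 332 days → £91500 × 4.4% × 332/366 = £3652.0000
Silverhaven, 28 Nov – 31 Dec 2000: 34 days → £91500 × 2.7% × 34/366 = £229.5000
Total = £3881.5000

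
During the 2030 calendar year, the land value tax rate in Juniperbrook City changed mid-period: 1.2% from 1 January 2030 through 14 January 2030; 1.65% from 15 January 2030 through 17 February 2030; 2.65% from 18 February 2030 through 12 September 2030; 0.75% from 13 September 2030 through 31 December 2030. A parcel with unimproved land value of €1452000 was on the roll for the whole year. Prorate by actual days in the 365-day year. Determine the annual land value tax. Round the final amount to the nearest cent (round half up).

1 January – 14 January 2030: 14 days at 1.2% → €1452000 × 1.2% × 14/365 = €668.3178
15 January – 17 February 2030: 34 days at 1.65% → €1452000 × 1.65% × 34/365 = €2231.7041
18 February – 12 September 2030: 207 days at 2.65% → €1452000 × 2.65% × 207/365 = €21821.7699
13 September – 31 December 2030: 110 days at 0.75% → €1452000 × 0.75% × 110/365 = €3281.9178
Total = €28003.7096

€28003.71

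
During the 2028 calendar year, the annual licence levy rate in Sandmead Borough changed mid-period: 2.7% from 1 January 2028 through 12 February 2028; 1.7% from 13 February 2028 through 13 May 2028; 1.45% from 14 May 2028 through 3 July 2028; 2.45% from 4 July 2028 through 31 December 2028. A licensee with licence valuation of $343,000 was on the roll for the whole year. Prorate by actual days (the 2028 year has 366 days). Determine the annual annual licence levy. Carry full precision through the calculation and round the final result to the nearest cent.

1 January – 12 February 2028: 43 days at 2.7% → $343,000 × 2.7% × 43/366 = $1,088.0410
13 February – 13 May 2028: 91 days at 1.7% → $343,000 × 1.7% × 91/366 = $1,449.7842
14 May – 3 July 2028: 51 days at 1.45% → $343,000 × 1.45% × 51/366 = $693.0287
4 July – 31 December 2028: 181 days at 2.45% → $343,000 × 2.45% × 181/366 = $4,155.8292
Total = $7,386.6831

$7,386.68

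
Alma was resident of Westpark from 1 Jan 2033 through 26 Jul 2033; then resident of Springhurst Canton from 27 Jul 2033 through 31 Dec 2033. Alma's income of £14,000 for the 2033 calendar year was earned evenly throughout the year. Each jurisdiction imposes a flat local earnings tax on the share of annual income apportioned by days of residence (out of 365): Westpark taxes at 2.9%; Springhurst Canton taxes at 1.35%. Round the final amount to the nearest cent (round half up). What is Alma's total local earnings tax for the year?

Westpark, 1 Jan – 26 Jul 2033: 207 days → £14,000 × 2.9% × 207/365 = £230.2521
Springhurst Canton, 27 Jul – 31 Dec 2033: 158 days → £14,000 × 1.35% × 158/365 = £81.8137
Total = £312.0658

£312.07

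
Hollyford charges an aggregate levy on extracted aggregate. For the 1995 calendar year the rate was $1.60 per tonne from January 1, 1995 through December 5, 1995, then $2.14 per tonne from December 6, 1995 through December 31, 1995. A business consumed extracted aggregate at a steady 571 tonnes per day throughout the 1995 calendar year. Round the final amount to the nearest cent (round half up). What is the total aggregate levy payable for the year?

$341,480.84

January 1 – December 5, 1995: 339 days × 571 tonnes/day = 193,569 tonnes at $1.60/tonne → $309,710.40
December 6 – December 31, 1995: 26 days × 571 tonnes/day = 14,846 tonnes at $2.14/tonne → $31,770.44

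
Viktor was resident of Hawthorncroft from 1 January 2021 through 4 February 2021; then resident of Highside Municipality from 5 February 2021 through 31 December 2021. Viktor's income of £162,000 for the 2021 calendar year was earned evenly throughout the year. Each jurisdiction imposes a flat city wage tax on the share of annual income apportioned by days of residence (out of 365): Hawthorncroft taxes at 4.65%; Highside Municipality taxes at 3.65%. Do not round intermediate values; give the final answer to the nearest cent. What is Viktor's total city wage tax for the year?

£6,068.34

Hawthorncroft, 1 January – 4 February 2021: 35 days → £162,000 × 4.65% × 35/365 = £722.3425
Highside Municipality, 5 February – 31 December 2021: 330 days → £162,000 × 3.65% × 330/365 = £5,346.0000
Total = £6,068.3425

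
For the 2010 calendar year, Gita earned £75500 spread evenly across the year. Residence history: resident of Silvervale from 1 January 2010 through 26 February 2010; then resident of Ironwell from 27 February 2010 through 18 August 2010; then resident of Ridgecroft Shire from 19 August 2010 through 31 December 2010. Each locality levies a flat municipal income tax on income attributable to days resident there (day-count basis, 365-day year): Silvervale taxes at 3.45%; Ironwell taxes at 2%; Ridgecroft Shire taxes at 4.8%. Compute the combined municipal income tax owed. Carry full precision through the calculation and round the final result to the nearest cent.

Silvervale, 1 January – 26 February 2010: 57 days → £75500 × 3.45% × 57/365 = £406.7692
Ironwell, 27 February – 18 August 2010: 173 days → £75500 × 2% × 173/365 = £715.6986
Ridgecroft Shire, 19 August – 31 December 2010: 135 days → £75500 × 4.8% × 135/365 = £1340.3836
Total = £2462.8514

£2462.85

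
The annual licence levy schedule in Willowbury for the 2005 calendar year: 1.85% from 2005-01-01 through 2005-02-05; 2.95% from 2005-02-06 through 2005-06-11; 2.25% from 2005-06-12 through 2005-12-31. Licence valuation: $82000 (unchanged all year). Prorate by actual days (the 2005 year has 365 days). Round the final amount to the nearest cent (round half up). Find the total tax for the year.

$2010.80

2005-01-01 to 2005-02-05: 36 days at 1.85% → $82000 × 1.85% × 36/365 = $149.6219
2005-02-06 to 2005-06-11: 126 days at 2.95% → $82000 × 2.95% × 126/365 = $835.0521
2005-06-12 to 2005-12-31: 203 days at 2.25% → $82000 × 2.25% × 203/365 = $1026.1233
Total = $2010.7973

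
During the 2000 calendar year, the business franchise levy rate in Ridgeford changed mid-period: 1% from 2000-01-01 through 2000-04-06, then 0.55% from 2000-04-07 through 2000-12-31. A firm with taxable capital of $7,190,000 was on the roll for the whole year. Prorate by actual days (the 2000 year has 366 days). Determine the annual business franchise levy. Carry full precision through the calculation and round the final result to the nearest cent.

2000-01-01 to 2000-04-06: 97 days at 1% → $7,190,000 × 1% × 97/366 = $19,055.4645
2000-04-07 to 2000-12-31: 269 days at 0.55% → $7,190,000 × 0.55% × 269/366 = $29,064.4945
Total = $48,119.9590

$48,119.96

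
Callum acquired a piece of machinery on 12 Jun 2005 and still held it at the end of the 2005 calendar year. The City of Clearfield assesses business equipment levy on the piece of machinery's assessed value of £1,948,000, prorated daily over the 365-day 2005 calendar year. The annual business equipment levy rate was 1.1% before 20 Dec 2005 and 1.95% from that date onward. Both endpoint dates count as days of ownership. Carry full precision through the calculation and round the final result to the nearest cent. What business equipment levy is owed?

12 Jun – 19 Dec 2005: 191 days at 1.1% → £1,948,000 × 1.1% × 191/365 = £11,213.0082
20 Dec – 31 Dec 2005: 12 days at 1.95% → £1,948,000 × 1.95% × 12/365 = £1,248.8548
Total = £12,461.8630

£12,461.86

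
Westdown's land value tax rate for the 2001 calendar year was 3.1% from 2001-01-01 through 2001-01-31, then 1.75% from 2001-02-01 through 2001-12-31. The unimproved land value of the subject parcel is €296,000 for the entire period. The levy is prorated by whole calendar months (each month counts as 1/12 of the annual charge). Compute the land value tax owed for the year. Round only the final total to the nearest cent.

2001-01-01 to 2001-01-31: 1 month at 3.1% → €296,000 × 3.1% × 1/12 = €764.6667
2001-02-01 to 2001-12-31: 11 months at 1.75% → €296,000 × 1.75% × 11/12 = €4,748.3333
Total = €5,513.0000

€5,513.00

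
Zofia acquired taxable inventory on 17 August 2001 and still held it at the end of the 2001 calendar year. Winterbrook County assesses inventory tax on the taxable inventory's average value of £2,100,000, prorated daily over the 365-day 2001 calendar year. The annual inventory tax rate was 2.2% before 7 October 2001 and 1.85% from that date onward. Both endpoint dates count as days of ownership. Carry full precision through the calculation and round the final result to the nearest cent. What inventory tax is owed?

17 August – 6 October 2001: 51 days at 2.2% → £2,100,000 × 2.2% × 51/365 = £6,455.3425
7 October – 31 December 2001: 86 days at 1.85% → £2,100,000 × 1.85% × 86/365 = £9,153.6986
Total = £15,609.0411

£15,609.04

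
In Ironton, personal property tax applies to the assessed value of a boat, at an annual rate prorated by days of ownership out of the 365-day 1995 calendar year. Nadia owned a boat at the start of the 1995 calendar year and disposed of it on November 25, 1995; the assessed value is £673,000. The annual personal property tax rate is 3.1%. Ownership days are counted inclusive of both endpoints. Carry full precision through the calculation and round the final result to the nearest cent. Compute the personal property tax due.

Days held (January 1 – November 25, 1995): 329 out of 365
Tax = £673,000 × 3.1% × 329/365 = £18,805.2795

£18,805.28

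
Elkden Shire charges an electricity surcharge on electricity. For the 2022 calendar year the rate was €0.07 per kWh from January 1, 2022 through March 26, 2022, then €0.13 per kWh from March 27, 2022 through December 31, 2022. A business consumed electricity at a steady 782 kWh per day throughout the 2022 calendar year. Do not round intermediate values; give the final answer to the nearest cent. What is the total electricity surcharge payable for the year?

January 1 – March 26, 2022: 85 days × 782 kWh/day = 66,470 kWh at €0.07/kWh → €4,652.90
March 27 – December 31, 2022: 280 days × 782 kWh/day = 218,960 kWh at €0.13/kWh → €28,464.80

€33,117.70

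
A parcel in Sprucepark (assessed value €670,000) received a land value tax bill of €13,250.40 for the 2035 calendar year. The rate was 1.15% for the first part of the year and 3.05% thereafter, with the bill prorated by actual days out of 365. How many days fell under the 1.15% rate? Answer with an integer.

Let d = days at the first rate; then 365 − d days at the second rate.
€670,000 × [1.15%·d + 3.05%·(365−d)] / 365 = €13,250.40
Solving gives d = 206, so the new rate took effect on July 26, 2035.

206 days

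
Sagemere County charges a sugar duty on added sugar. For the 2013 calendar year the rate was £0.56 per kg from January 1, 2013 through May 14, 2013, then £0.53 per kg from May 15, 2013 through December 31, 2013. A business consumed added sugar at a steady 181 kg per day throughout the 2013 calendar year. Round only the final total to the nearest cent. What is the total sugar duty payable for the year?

January 1 – May 14, 2013: 134 days × 181 kg/day = 24,254 kg at £0.56/kg → £13,582.24
May 15 – December 31, 2013: 231 days × 181 kg/day = 41,811 kg at £0.53/kg → £22,159.83

£35,742.07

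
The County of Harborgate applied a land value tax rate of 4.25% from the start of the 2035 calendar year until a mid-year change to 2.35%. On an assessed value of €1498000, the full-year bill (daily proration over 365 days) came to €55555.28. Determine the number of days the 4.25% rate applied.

Let d = days at the first rate; then 365 − d days at the second rate.
€1498000 × [4.25%·d + 2.35%·(365−d)] / 365 = €55555.28
Solving gives d = 261, so the new rate took effect on September 19, 2035.

261 days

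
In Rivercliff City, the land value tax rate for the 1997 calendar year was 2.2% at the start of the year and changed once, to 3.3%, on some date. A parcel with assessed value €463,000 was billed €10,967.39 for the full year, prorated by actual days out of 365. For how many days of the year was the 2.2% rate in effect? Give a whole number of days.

309 days

Let d = days at the first rate; then 365 − d days at the second rate.
€463,000 × [2.2%·d + 3.3%·(365−d)] / 365 = €10,967.39
Solving gives d = 309, so the new rate took effect on 6 November 1997.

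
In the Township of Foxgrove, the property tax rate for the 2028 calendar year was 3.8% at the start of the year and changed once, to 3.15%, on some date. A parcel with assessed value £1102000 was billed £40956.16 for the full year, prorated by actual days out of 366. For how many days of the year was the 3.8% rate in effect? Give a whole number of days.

319 days

Let d = days at the first rate; then 366 − d days at the second rate.
£1102000 × [3.8%·d + 3.15%·(366−d)] / 366 = £40956.16
Solving gives d = 319, so the new rate took effect on 15 Nov 2028.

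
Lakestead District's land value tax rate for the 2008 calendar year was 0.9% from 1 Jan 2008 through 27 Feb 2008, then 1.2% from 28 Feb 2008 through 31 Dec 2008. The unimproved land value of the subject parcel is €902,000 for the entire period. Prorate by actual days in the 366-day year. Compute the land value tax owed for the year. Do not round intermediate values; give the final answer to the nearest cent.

1 Jan – 27 Feb 2008: 58 days at 0.9% → €902,000 × 0.9% × 58/366 = €1,286.4590
28 Feb – 31 Dec 2008: 308 days at 1.2% → €902,000 × 1.2% × 308/366 = €9,108.7213
Total = €10,395.1803

€10,395.18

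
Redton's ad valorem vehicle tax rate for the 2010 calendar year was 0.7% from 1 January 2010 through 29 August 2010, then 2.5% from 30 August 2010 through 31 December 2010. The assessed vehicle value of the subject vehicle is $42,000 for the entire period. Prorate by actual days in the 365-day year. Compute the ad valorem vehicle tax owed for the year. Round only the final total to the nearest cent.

$550.83

1 January – 29 August 2010: 241 days at 0.7% → $42,000 × 0.7% × 241/365 = $194.1205
30 August – 31 December 2010: 124 days at 2.5% → $42,000 × 2.5% × 124/365 = $356.7123
Total = $550.8329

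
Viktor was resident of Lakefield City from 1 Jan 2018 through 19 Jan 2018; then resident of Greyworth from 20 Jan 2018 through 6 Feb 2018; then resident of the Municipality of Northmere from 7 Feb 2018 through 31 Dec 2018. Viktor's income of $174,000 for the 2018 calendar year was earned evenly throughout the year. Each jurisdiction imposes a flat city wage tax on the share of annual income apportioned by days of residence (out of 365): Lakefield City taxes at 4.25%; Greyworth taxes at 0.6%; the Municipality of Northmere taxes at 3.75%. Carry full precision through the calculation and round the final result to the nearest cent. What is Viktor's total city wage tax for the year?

Lakefield City, 1 Jan – 19 Jan 2018: 19 days → $174,000 × 4.25% × 19/365 = $384.9452
Greyworth, 20 Jan – 6 Feb 2018: 18 days → $174,000 × 0.6% × 18/365 = $51.4849
The Municipality of Northmere, 7 Feb – 31 Dec 2018: 328 days → $174,000 × 3.75% × 328/365 = $5,863.5616
Total = $6,299.9918

$6,299.99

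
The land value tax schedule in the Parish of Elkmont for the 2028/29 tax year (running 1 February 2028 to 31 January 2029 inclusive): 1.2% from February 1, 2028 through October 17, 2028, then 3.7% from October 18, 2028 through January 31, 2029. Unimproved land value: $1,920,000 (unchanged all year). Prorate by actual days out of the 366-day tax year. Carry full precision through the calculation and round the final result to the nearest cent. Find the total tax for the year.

February 1 – October 17, 2028: 260 days at 1.2% → $1,920,000 × 1.2% × 260/366 = $16,367.2131
October 18, 2028 – January 31, 2029: 106 days at 3.7% → $1,920,000 × 3.7% × 106/366 = $20,574.4262
Total = $36,941.6393

$36,941.64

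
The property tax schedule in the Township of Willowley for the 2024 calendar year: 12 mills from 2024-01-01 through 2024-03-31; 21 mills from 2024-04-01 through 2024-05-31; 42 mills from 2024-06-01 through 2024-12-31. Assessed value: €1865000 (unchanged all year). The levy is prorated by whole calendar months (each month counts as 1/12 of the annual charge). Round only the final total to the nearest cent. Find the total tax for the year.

€57815.00

2024-01-01 to 2024-03-31: 3 months at 12 mills → €1865000 × 1.2% × 3/12 = €5595.0000
2024-04-01 to 2024-05-31: 2 months at 21 mills → €1865000 × 2.1% × 2/12 = €6527.5000
2024-06-01 to 2024-12-31: 7 months at 42 mills → €1865000 × 4.2% × 7/12 = €45692.5000
Total = €57815.0000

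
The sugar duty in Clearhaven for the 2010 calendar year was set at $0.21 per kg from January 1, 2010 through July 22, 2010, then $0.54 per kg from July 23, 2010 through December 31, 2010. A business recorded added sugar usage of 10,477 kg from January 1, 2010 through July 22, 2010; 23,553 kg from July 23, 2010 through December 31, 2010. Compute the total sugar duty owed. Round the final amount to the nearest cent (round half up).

January 1 – July 22, 2010: 10,477 kg at $0.21/kg → $2,200.17
July 23 – December 31, 2010: 23,553 kg at $0.54/kg → $12,718.62

$14,918.79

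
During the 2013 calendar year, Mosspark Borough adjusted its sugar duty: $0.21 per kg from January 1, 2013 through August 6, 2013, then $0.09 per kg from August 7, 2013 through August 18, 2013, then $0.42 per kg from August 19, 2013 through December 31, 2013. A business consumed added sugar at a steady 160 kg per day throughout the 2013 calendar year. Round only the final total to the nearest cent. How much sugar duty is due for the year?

$16569.60

January 1 – August 6, 2013: 218 days × 160 kg/day = 34,880 kg at $0.21/kg → $7324.80
August 7 – August 18, 2013: 12 days × 160 kg/day = 1,920 kg at $0.09/kg → $172.80
August 19 – December 31, 2013: 135 days × 160 kg/day = 21,600 kg at $0.42/kg → $9072.00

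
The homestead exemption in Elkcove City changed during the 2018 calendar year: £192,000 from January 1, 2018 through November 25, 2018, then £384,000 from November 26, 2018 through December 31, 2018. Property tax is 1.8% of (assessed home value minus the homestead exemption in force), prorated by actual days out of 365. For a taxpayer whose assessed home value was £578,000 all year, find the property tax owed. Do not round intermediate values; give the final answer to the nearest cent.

£6,607.13

January 1 – November 25, 2018: 329 days, exemption £192,000 → (£578,000 − £192,000) × 1.8% × 329/365 = £6,262.7178
November 26 – December 31, 2018: 36 days, exemption £384,000 → (£578,000 − £384,000) × 1.8% × 36/365 = £344.4164
Total = £6,607.1342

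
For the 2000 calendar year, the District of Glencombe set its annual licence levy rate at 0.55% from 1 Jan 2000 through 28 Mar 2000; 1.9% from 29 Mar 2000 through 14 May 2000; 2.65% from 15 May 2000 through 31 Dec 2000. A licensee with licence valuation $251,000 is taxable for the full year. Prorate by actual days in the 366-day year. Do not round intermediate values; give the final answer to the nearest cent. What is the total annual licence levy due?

1 Jan – 28 Mar 2000: 88 days at 0.55% → $251,000 × 0.55% × 88/366 = $331.9235
29 Mar – 14 May 2000: 47 days at 1.9% → $251,000 × 1.9% × 47/366 = $612.4126
15 May – 31 Dec 2000: 231 days at 2.65% → $251,000 × 2.65% × 231/366 = $4,198.0779
Total = $5,142.4139

$5,142.41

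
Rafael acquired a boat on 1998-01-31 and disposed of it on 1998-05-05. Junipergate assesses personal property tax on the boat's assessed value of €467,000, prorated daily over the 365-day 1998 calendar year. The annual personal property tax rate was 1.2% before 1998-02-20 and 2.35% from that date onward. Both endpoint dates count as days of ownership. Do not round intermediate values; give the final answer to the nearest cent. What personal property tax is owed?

1998-01-31 to 1998-02-19: 20 days at 1.2% → €467,000 × 1.2% × 20/365 = €307.0685
1998-02-20 to 1998-05-05: 75 days at 2.35% → €467,000 × 2.35% × 75/365 = €2,255.0342
Total = €2,562.1027

€2,562.10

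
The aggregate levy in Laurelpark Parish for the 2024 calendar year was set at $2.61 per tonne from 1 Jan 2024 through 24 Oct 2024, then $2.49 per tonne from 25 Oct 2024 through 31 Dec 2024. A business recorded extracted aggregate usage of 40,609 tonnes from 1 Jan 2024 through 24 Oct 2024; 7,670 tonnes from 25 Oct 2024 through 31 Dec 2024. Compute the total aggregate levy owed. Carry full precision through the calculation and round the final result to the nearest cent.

1 Jan – 24 Oct 2024: 40,609 tonnes at $2.61/tonne → $105,989.49
25 Oct – 31 Dec 2024: 7,670 tonnes at $2.49/tonne → $19,098.30

$125,087.79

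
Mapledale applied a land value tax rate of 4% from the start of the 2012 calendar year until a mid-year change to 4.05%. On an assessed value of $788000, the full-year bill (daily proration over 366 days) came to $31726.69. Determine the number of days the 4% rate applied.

Let d = days at the first rate; then 366 − d days at the second rate.
$788000 × [4%·d + 4.05%·(366−d)] / 366 = $31726.69
Solving gives d = 174, so the new rate took effect on 23 June 2012.

174 days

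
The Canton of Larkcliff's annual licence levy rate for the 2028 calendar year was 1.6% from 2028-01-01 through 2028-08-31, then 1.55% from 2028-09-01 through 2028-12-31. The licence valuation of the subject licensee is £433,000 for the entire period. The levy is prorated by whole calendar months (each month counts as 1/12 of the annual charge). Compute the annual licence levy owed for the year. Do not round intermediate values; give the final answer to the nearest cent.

£6,855.83

2028-01-01 to 2028-08-31: 8 months at 1.6% → £433,000 × 1.6% × 8/12 = £4,618.6667
2028-09-01 to 2028-12-31: 4 months at 1.55% → £433,000 × 1.55% × 4/12 = £2,237.1667
Total = £6,855.8333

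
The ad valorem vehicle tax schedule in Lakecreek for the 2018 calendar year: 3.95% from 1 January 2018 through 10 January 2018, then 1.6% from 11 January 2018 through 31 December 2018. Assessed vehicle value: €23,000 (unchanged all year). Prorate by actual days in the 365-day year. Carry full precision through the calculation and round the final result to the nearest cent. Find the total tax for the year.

€382.81

1 January – 10 January 2018: 10 days at 3.95% → €23,000 × 3.95% × 10/365 = €24.8904
11 January – 31 December 2018: 355 days at 1.6% → €23,000 × 1.6% × 355/365 = €357.9178
Total = €382.8082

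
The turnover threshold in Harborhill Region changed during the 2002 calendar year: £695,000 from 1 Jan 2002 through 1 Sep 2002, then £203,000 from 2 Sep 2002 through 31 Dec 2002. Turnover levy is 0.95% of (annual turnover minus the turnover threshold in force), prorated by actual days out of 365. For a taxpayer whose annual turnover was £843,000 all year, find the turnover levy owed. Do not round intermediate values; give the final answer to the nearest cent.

£2,955.46

1 Jan – 1 Sep 2002: 244 days, exemption £695,000 → (£843,000 − £695,000) × 0.95% × 244/365 = £939.9014
2 Sep – 31 Dec 2002: 121 days, exemption £203,000 → (£843,000 − £203,000) × 0.95% × 121/365 = £2,015.5616
Total = £2,955.4630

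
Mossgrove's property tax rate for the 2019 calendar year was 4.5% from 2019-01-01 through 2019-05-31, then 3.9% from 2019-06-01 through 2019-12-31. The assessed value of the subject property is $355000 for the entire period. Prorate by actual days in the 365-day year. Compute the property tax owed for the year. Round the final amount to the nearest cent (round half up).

2019-01-01 to 2019-05-31: 151 days at 4.5% → $355000 × 4.5% × 151/365 = $6608.8356
2019-06-01 to 2019-12-31: 214 days at 3.9% → $355000 × 3.9% × 214/365 = $8117.3425
Total = $14726.1781

$14726.18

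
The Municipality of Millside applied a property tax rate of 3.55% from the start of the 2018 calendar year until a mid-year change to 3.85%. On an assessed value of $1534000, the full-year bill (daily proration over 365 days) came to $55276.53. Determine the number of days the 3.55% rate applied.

300 days

Let d = days at the first rate; then 365 − d days at the second rate.
$1534000 × [3.55%·d + 3.85%·(365−d)] / 365 = $55276.53
Solving gives d = 300, so the new rate took effect on 28 Oct 2018.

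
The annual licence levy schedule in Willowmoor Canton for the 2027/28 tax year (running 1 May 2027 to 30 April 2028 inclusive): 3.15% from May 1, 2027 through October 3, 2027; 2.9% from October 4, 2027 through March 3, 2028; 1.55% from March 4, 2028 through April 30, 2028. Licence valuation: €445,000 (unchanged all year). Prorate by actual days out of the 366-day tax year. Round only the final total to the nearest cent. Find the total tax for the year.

€12,427.17

May 1 – October 3, 2027: 156 days at 3.15% → €445,000 × 3.15% × 156/366 = €5,974.6721
October 4, 2027 – March 3, 2028: 152 days at 2.9% → €445,000 × 2.9% × 152/366 = €5,359.4536
March 4 – April 30, 2028: 58 days at 1.55% → €445,000 × 1.55% × 58/366 = €1,093.0464
Total = €12,427.1721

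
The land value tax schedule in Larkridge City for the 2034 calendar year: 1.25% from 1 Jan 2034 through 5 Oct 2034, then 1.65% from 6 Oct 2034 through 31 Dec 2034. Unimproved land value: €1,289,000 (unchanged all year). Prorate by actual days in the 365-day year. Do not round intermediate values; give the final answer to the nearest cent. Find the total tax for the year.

1 Jan – 5 Oct 2034: 278 days at 1.25% → €1,289,000 × 1.25% × 278/365 = €12,271.9863
6 Oct – 31 Dec 2034: 87 days at 1.65% → €1,289,000 × 1.65% × 87/365 = €5,069.4781
Total = €17,341.4644

€17,341.46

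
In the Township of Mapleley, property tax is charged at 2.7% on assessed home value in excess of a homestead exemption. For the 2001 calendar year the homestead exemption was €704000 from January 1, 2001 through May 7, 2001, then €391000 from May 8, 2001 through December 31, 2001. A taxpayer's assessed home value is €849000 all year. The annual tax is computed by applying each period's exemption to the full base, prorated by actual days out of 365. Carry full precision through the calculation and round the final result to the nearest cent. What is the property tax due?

€9425.52

January 1 – May 7, 2001: 127 days, exemption €704000 → (€849000 − €704000) × 2.7% × 127/365 = €1362.2055
May 8 – December 31, 2001: 238 days, exemption €391000 → (€849000 − €391000) × 2.7% × 238/365 = €8063.3096
Total = €9425.5151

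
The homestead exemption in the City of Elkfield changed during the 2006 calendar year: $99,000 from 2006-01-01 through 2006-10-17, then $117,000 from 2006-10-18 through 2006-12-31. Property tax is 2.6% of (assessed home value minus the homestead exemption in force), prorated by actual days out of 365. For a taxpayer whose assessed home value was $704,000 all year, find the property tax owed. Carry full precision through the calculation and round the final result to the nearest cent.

2006-01-01 to 2006-10-17: 290 days, exemption $99,000 → ($704,000 − $99,000) × 2.6% × 290/365 = $12,497.8082
2006-10-18 to 2006-12-31: 75 days, exemption $117,000 → ($704,000 − $117,000) × 2.6% × 75/365 = $3,136.0274
Total = $15,633.8356

$15,633.84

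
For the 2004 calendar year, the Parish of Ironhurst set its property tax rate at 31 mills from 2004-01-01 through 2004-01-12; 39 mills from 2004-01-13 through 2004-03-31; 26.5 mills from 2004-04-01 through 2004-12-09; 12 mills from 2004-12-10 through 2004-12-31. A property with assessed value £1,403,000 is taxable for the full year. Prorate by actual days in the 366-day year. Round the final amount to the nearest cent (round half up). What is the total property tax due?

2004-01-01 to 2004-01-12: 12 days at 31 mills → £1,403,000 × 3.1% × 12/366 = £1,426.0000
2004-01-13 to 2004-03-31: 79 days at 39 mills → £1,403,000 × 3.9% × 79/366 = £11,810.5000
2004-04-01 to 2004-12-09: 253 days at 26.5 mills → £1,403,000 × 2.65% × 253/366 = £25,700.5833
2004-12-10 to 2004-12-31: 22 days at 12 mills → £1,403,000 × 1.2% × 22/366 = £1,012.0000
Total = £39,949.0833

£39,949.08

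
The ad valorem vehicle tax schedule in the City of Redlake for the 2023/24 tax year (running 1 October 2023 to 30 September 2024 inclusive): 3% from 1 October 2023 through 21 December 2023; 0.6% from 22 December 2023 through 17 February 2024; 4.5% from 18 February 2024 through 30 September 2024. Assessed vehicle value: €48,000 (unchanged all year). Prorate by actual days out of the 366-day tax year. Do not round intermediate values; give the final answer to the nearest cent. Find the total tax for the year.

€1,702.03

1 October – 21 December 2023: 82 days at 3% → €48,000 × 3% × 82/366 = €322.6230
22 December 2023 – 17 February 2024: 58 days at 0.6% → €48,000 × 0.6% × 58/366 = €45.6393
18 February – 30 September 2024: 226 days at 4.5% → €48,000 × 4.5% × 226/366 = €1,333.7705
Total = €1,702.0328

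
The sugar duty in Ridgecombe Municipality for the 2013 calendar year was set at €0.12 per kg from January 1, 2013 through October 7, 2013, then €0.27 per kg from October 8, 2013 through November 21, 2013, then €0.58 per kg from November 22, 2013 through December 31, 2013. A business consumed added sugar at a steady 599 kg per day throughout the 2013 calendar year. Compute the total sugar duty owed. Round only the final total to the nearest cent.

January 1 – October 7, 2013: 280 days × 599 kg/day = 167,720 kg at €0.12/kg → €20126.40
October 8 – November 21, 2013: 45 days × 599 kg/day = 26,955 kg at €0.27/kg → €7277.85
November 22 – December 31, 2013: 40 days × 599 kg/day = 23,960 kg at €0.58/kg → €13896.80

€41301.05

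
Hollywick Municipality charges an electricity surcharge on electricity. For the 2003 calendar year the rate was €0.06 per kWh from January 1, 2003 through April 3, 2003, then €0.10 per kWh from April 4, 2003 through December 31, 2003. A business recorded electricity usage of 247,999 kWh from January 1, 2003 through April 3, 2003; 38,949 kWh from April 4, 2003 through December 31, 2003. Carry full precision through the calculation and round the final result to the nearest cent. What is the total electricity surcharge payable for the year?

January 1 – April 3, 2003: 247,999 kWh at €0.06/kWh → €14879.94
April 4 – December 31, 2003: 38,949 kWh at €0.10/kWh → €3894.90

€18774.84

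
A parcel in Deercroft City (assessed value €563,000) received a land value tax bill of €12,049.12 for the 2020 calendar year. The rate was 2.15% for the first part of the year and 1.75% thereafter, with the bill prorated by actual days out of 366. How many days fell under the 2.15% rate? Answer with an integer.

Let d = days at the first rate; then 366 − d days at the second rate.
€563,000 × [2.15%·d + 1.75%·(366−d)] / 366 = €12,049.12
Solving gives d = 357, so the new rate took effect on 23 Dec 2020.

357 days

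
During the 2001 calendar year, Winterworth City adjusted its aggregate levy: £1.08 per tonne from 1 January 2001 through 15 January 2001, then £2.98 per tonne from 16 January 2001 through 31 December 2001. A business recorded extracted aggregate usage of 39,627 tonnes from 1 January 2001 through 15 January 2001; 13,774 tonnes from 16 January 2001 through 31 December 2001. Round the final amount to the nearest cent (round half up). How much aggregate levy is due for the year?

1 January – 15 January 2001: 39,627 tonnes at £1.08/tonne → £42797.16
16 January – 31 December 2001: 13,774 tonnes at £2.98/tonne → £41046.52

£83843.68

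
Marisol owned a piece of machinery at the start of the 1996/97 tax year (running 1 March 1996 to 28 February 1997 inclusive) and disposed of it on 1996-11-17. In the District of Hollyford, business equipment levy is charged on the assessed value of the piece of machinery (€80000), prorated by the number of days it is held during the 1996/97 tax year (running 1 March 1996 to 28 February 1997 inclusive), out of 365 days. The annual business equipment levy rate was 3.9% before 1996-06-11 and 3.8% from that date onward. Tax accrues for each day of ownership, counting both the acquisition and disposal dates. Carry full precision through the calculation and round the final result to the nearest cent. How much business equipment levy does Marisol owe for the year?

1996-03-01 to 1996-06-10: 102 days at 3.9% → €80000 × 3.9% × 102/365 = €871.8904
1996-06-11 to 1996-11-17: 160 days at 3.8% → €80000 × 3.8% × 160/365 = €1332.6027
Total = €2204.4932

€2204.49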